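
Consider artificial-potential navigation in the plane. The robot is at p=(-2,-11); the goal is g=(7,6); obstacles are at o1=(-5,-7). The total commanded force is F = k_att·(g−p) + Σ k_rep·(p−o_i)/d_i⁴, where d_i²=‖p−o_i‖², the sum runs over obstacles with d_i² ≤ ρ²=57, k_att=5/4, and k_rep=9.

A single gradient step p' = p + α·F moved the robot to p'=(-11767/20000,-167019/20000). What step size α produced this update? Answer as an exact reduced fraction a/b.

F_att = 5/4·(g−p) = 5/4·(9,17) = (11.2500,21.2500)
o1: d²=25 ≤ ρ²=57; F_rep = 9·(3,-4)/25² = (0.0432,-0.0576)
F = F_att + ΣF_rep = (11.2932,21.1924)
Δp = p'−p = (1.4117,2.6490); α = Δx/Fx = (28233/20000) / (28233/2500) = 1/8
check: Δy/Fy = (52981/20000) / (52981/2500) = 1/8 ✓

α = 1/8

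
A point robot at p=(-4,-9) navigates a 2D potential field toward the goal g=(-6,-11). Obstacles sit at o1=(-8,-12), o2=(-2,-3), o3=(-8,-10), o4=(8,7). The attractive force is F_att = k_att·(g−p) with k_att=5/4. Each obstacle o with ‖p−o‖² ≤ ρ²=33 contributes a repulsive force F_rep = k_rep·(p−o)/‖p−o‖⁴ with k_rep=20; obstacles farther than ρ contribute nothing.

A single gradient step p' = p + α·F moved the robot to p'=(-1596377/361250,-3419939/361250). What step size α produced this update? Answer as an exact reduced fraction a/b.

F_att = 5/4·(g−p) = 5/4·(-2,-2) = (-2.5000,-2.5000)
o1: d²=25 ≤ ρ²=33; F_rep = 20·(4,3)/25² = (0.1280,0.0960)
o2: d²=40 > ρ²=33 → inactive
o3: d²=17 ≤ ρ²=33; F_rep = 20·(4,1)/17² = (0.2768,0.0692)
o4: d²=400 > ρ²=33 → inactive
F = F_att + ΣF_rep = (-2.0952,-2.3348)
Δp = p'−p = (-0.4190,-0.4670); α = Δx/Fx = (-151377/361250) / (-151377/72250) = 1/5
check: Δy/Fy = (-168689/361250) / (-168689/72250) = 1/5 ✓

α = 1/5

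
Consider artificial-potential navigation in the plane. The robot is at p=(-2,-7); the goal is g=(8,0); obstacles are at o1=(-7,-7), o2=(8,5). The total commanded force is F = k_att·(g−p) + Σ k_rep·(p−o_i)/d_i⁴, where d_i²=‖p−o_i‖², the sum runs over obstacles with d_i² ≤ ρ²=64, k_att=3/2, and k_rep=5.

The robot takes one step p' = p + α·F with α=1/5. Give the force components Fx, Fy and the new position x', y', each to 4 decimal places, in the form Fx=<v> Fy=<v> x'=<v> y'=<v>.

F_att = 3/2·(g−p) = 3/2·(10,7) = (15.0000,10.5000)
o1: d²=25 ≤ ρ²=64; F_rep = 5·(5,0)/25² = (0.0400,0.0000)
o2: d²=244 > ρ²=64 → inactive
F = F_att + ΣF_rep = (15.0400,10.5000)
p' = p + 1/5·F = (1.0080,-4.9000)

Fx=15.0400 Fy=10.5000 x'=1.0080 y'=-4.9000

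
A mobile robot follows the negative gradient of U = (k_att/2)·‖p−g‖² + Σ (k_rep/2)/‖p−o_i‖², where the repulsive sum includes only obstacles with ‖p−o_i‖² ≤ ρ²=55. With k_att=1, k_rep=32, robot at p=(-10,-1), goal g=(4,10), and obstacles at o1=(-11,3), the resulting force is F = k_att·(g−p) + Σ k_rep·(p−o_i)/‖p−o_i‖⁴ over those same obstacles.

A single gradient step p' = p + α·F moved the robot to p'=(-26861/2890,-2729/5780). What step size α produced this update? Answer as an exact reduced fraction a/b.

α = 1/20

F_att = 1·(g−p) = 1·(14,11) = (14.0000,11.0000)
o1: d²=17 ≤ ρ²=55; F_rep = 32·(1,-4)/17² = (0.1107,-0.4429)
F = F_att + ΣF_rep = (14.1107,10.5571)
Δp = p'−p = (0.7055,0.5279); α = Δx/Fx = (2039/2890) / (4078/289) = 1/20
check: Δy/Fy = (3051/5780) / (3051/289) = 1/20 ✓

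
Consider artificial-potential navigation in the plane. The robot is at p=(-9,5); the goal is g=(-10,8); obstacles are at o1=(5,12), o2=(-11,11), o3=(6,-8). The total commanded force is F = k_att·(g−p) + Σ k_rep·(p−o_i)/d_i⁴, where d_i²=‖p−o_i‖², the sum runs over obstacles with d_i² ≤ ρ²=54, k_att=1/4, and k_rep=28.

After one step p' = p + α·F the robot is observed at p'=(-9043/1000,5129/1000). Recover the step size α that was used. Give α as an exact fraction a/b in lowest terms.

α = 1/5

F_att = 1/4·(g−p) = 1/4·(-1,3) = (-0.2500,0.7500)
o1: d²=245 > ρ²=54 → inactive
o2: d²=40 ≤ ρ²=54; F_rep = 28·(2,-6)/40² = (0.0350,-0.1050)
o3: d²=394 > ρ²=54 → inactive
F = F_att + ΣF_rep = (-0.2150,0.6450)
Δp = p'−p = (-0.0430,0.1290); α = Δx/Fx = (-43/1000) / (-43/200) = 1/5
check: Δy/Fy = (129/1000) / (129/200) = 1/5 ✓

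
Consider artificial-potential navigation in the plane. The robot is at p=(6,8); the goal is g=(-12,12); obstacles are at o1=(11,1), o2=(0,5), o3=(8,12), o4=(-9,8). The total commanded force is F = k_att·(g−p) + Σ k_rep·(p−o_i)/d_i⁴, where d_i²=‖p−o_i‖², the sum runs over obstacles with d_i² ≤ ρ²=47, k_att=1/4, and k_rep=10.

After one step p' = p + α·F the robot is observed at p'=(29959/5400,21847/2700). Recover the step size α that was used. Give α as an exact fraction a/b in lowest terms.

F_att = 1/4·(g−p) = 1/4·(-18,4) = (-4.5000,1.0000)
o1: d²=74 > ρ²=47 → inactive
o2: d²=45 ≤ ρ²=47; F_rep = 10·(6,3)/45² = (0.0296,0.0148)
o3: d²=20 ≤ ρ²=47; F_rep = 10·(-2,-4)/20² = (-0.0500,-0.1000)
o4: d²=225 > ρ²=47 → inactive
F = F_att + ΣF_rep = (-4.5204,0.9148)
Δp = p'−p = (-0.4520,0.0915); α = Δx/Fx = (-2441/5400) / (-2441/540) = 1/10
check: Δy/Fy = (247/2700) / (247/270) = 1/10 ✓

α = 1/10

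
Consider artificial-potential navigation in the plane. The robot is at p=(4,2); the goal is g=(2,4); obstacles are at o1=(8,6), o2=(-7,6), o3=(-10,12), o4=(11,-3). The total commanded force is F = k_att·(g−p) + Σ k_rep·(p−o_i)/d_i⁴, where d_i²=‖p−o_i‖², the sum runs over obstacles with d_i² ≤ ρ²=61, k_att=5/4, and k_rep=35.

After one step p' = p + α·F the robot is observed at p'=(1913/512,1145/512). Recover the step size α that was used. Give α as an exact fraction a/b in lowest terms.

α = 1/10

F_att = 5/4·(g−p) = 5/4·(-2,2) = (-2.5000,2.5000)
o1: d²=32 ≤ ρ²=61; F_rep = 35·(-4,-4)/32² = (-0.1367,-0.1367)
o2: d²=137 > ρ²=61 → inactive
o3: d²=296 > ρ²=61 → inactive
o4: d²=74 > ρ²=61 → inactive
F = F_att + ΣF_rep = (-2.6367,2.3633)
Δp = p'−p = (-0.2637,0.2363); α = Δx/Fx = (-135/512) / (-675/256) = 1/10
check: Δy/Fy = (121/512) / (605/256) = 1/10 ✓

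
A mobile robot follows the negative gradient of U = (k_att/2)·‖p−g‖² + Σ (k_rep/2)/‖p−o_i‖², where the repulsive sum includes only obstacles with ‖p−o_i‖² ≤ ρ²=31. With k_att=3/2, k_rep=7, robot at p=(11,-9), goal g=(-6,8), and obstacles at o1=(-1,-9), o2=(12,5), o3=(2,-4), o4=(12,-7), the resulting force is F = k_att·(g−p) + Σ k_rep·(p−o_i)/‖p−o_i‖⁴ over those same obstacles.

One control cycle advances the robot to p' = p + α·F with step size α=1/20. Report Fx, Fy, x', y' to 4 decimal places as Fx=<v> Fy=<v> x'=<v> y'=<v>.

F_att = 3/2·(g−p) = 3/2·(-17,17) = (-25.5000,25.5000)
o1: d²=144 > ρ²=31 → inactive
o2: d²=197 > ρ²=31 → inactive
o3: d²=106 > ρ²=31 → inactive
o4: d²=5 ≤ ρ²=31; F_rep = 7·(-1,-2)/5² = (-0.2800,-0.5600)
F = F_att + ΣF_rep = (-25.7800,24.9400)
p' = p + 1/20·F = (9.7110,-7.7530)

Fx=-25.7800 Fy=24.9400 x'=9.7110 y'=-7.7530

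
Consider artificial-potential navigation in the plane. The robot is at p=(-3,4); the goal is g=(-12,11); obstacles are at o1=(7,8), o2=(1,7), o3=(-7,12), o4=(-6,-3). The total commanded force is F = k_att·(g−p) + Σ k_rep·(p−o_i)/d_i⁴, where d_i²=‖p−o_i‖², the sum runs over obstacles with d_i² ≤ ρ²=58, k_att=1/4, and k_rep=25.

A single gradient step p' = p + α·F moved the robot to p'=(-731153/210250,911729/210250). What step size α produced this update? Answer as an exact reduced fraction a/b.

F_att = 1/4·(g−p) = 1/4·(-9,7) = (-2.2500,1.7500)
o1: d²=116 > ρ²=58 → inactive
o2: d²=25 ≤ ρ²=58; F_rep = 25·(-4,-3)/25² = (-0.1600,-0.1200)
o3: d²=80 > ρ²=58 → inactive
o4: d²=58 ≤ ρ²=58; F_rep = 25·(3,7)/58² = (0.0223,0.0520)
F = F_att + ΣF_rep = (-2.3877,1.6820)
Δp = p'−p = (-0.4775,0.3364); α = Δx/Fx = (-100403/210250) / (-100403/42050) = 1/5
check: Δy/Fy = (70729/210250) / (70729/42050) = 1/5 ✓

α = 1/5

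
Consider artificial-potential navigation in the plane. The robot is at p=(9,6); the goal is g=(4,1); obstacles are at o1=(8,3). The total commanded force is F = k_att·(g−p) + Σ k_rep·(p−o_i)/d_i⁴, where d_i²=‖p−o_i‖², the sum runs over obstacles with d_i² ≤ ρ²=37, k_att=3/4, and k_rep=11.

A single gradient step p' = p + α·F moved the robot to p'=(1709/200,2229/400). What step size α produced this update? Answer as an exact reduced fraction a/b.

F_att = 3/4·(g−p) = 3/4·(-5,-5) = (-3.7500,-3.7500)
o1: d²=10 ≤ ρ²=37; F_rep = 11·(1,3)/10² = (0.1100,0.3300)
F = F_att + ΣF_rep = (-3.6400,-3.4200)
Δp = p'−p = (-0.4550,-0.4275); α = Δx/Fx = (-91/200) / (-91/25) = 1/8
check: Δy/Fy = (-171/400) / (-171/50) = 1/8 ✓

α = 1/8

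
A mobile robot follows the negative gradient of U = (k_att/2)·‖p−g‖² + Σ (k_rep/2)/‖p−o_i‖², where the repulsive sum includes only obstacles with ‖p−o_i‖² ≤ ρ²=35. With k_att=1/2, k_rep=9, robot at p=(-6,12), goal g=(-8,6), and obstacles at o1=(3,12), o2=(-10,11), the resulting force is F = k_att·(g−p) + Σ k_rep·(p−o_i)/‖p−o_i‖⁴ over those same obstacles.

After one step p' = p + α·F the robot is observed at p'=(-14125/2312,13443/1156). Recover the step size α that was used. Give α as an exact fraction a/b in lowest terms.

F_att = 1/2·(g−p) = 1/2·(-2,-6) = (-1.0000,-3.0000)
o1: d²=81 > ρ²=35 → inactive
o2: d²=17 ≤ ρ²=35; F_rep = 9·(4,1)/17² = (0.1246,0.0311)
F = F_att + ΣF_rep = (-0.8754,-2.9689)
Δp = p'−p = (-0.1094,-0.3711); α = Δx/Fx = (-253/2312) / (-253/289) = 1/8
check: Δy/Fy = (-429/1156) / (-858/289) = 1/8 ✓

α = 1/8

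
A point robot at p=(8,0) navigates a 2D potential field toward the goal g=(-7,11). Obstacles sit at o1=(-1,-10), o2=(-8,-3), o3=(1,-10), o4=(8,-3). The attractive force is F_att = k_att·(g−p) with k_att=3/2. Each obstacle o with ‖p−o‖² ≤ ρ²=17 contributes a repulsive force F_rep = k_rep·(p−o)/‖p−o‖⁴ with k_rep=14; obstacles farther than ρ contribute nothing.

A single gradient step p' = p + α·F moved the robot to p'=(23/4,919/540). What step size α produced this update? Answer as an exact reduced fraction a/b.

F_att = 3/2·(g−p) = 3/2·(-15,11) = (-22.5000,16.5000)
o1: d²=181 > ρ²=17 → inactive
o2: d²=265 > ρ²=17 → inactive
o3: d²=149 > ρ²=17 → inactive
o4: d²=9 ≤ ρ²=17; F_rep = 14·(0,3)/9² = (0.0000,0.5185)
F = F_att + ΣF_rep = (-22.5000,17.0185)
Δp = p'−p = (-2.2500,1.7019); α = Δx/Fx = (-9/4) / (-45/2) = 1/10
check: Δy/Fy = (919/540) / (919/54) = 1/10 ✓

α = 1/10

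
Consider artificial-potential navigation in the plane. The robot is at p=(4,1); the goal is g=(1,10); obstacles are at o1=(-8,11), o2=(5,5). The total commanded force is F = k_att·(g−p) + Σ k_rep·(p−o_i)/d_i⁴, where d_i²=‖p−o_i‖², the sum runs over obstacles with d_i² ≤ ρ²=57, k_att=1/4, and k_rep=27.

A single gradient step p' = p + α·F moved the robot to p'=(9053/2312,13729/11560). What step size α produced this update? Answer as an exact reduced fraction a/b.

F_att = 1/4·(g−p) = 1/4·(-3,9) = (-0.7500,2.2500)
o1: d²=244 > ρ²=57 → inactive
o2: d²=17 ≤ ρ²=57; F_rep = 27·(-1,-4)/17² = (-0.0934,-0.3737)
F = F_att + ΣF_rep = (-0.8434,1.8763)
Δp = p'−p = (-0.0843,0.1876); α = Δx/Fx = (-195/2312) / (-975/1156) = 1/10
check: Δy/Fy = (2169/11560) / (2169/1156) = 1/10 ✓

α = 1/10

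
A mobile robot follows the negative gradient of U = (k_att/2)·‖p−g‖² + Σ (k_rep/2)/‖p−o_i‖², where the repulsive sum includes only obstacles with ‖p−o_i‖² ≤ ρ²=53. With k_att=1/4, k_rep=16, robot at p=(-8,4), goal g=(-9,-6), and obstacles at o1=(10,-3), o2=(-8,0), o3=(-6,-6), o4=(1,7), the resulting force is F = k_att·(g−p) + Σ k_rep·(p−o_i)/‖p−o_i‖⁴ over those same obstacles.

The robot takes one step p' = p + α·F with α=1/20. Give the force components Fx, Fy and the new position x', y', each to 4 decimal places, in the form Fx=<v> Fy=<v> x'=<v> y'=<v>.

Fx=-0.2500 Fy=-2.2500 x'=-8.0125 y'=3.8875

F_att = 1/4·(g−p) = 1/4·(-1,-10) = (-0.2500,-2.5000)
o1: d²=373 > ρ²=53 → inactive
o2: d²=16 ≤ ρ²=53; F_rep = 16·(0,4)/16² = (0.0000,0.2500)
o3: d²=104 > ρ²=53 → inactive
o4: d²=90 > ρ²=53 → inactive
F = F_att + ΣF_rep = (-0.2500,-2.2500)
p' = p + 1/20·F = (-8.0125,3.8875)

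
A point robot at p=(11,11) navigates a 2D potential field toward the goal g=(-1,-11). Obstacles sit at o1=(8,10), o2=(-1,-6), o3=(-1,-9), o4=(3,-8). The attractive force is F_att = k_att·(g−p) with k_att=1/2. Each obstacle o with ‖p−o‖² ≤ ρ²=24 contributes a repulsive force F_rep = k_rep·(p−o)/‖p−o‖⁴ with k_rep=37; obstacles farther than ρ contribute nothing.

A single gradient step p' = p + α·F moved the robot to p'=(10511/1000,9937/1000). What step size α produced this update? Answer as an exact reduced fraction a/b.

F_att = 1/2·(g−p) = 1/2·(-12,-22) = (-6.0000,-11.0000)
o1: d²=10 ≤ ρ²=24; F_rep = 37·(3,1)/10² = (1.1100,0.3700)
o2: d²=433 > ρ²=24 → inactive
o3: d²=544 > ρ²=24 → inactive
o4: d²=425 > ρ²=24 → inactive
F = F_att + ΣF_rep = (-4.8900,-10.6300)
Δp = p'−p = (-0.4890,-1.0630); α = Δx/Fx = (-489/1000) / (-489/100) = 1/10
check: Δy/Fy = (-1063/1000) / (-1063/100) = 1/10 ✓

α = 1/10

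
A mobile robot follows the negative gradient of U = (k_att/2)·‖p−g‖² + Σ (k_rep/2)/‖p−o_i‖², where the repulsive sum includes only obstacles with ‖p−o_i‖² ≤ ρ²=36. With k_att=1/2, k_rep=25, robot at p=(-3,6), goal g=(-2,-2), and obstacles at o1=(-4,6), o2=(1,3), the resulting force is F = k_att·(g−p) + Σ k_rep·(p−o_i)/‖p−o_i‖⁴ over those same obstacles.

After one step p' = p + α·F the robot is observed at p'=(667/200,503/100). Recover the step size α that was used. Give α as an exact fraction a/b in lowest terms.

F_att = 1/2·(g−p) = 1/2·(1,-8) = (0.5000,-4.0000)
o1: d²=1 ≤ ρ²=36; F_rep = 25·(1,0)/1² = (25.0000,0.0000)
o2: d²=25 ≤ ρ²=36; F_rep = 25·(-4,3)/25² = (-0.1600,0.1200)
F = F_att + ΣF_rep = (25.3400,-3.8800)
Δp = p'−p = (6.3350,-0.9700); α = Δx/Fx = (1267/200) / (1267/50) = 1/4
check: Δy/Fy = (-97/100) / (-97/25) = 1/4 ✓

α = 1/4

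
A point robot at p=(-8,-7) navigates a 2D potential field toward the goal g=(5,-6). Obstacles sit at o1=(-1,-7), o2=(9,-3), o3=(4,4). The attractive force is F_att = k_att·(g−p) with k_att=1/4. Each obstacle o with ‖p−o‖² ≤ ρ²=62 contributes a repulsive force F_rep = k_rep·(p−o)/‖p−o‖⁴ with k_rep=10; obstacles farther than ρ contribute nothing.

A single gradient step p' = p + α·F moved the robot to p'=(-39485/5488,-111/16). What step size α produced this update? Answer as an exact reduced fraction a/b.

α = 1/4

F_att = 1/4·(g−p) = 1/4·(13,1) = (3.2500,0.2500)
o1: d²=49 ≤ ρ²=62; F_rep = 10·(-7,0)/49² = (-0.0292,0.0000)
o2: d²=305 > ρ²=62 → inactive
o3: d²=265 > ρ²=62 → inactive
F = F_att + ΣF_rep = (3.2208,0.2500)
Δp = p'−p = (0.8052,0.0625); α = Δx/Fx = (4419/5488) / (4419/1372) = 1/4
check: Δy/Fy = (1/16) / (1/4) = 1/4 ✓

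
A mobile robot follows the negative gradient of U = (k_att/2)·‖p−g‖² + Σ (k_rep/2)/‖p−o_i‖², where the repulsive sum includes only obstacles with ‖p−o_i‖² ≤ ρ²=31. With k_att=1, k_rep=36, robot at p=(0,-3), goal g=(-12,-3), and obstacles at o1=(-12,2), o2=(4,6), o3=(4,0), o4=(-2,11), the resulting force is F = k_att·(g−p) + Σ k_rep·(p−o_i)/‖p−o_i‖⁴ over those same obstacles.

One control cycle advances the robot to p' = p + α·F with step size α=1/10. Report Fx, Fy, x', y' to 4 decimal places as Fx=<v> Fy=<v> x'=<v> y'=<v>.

F_att = 1·(g−p) = 1·(-12,0) = (-12.0000,0.0000)
o1: d²=169 > ρ²=31 → inactive
o2: d²=97 > ρ²=31 → inactive
o3: d²=25 ≤ ρ²=31; F_rep = 36·(-4,-3)/25² = (-0.2304,-0.1728)
o4: d²=200 > ρ²=31 → inactive
F = F_att + ΣF_rep = (-12.2304,-0.1728)
p' = p + 1/10·F = (-1.2230,-3.0173)

Fx=-12.2304 Fy=-0.1728 x'=-1.2230 y'=-3.0173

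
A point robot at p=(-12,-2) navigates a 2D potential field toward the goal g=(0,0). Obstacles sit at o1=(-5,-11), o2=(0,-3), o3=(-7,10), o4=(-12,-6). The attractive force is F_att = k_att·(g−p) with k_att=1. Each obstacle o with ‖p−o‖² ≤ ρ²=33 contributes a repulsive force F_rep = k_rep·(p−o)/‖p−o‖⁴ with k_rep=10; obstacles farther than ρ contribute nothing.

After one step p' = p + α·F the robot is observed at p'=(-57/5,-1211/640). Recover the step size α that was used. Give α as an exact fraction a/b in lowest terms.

α = 1/20

F_att = 1·(g−p) = 1·(12,2) = (12.0000,2.0000)
o1: d²=130 > ρ²=33 → inactive
o2: d²=145 > ρ²=33 → inactive
o3: d²=169 > ρ²=33 → inactive
o4: d²=16 ≤ ρ²=33; F_rep = 10·(0,4)/16² = (0.0000,0.1562)
F = F_att + ΣF_rep = (12.0000,2.1562)
Δp = p'−p = (0.6000,0.1078); α = Δx/Fx = (3/5) / (12) = 1/20
check: Δy/Fy = (69/640) / (69/32) = 1/20 ✓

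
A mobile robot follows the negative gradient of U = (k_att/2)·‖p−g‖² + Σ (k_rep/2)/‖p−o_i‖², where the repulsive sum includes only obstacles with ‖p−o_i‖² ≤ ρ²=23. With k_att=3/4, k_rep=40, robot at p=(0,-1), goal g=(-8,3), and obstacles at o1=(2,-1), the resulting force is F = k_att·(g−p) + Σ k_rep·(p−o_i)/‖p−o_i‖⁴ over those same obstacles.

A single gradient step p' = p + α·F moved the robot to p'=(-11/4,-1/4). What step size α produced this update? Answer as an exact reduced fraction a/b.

F_att = 3/4·(g−p) = 3/4·(-8,4) = (-6.0000,3.0000)
o1: d²=4 ≤ ρ²=23; F_rep = 40·(-2,0)/4² = (-5.0000,0.0000)
F = F_att + ΣF_rep = (-11.0000,3.0000)
Δp = p'−p = (-2.7500,0.7500); α = Δx/Fx = (-11/4) / (-11) = 1/4
check: Δy/Fy = (3/4) / (3) = 1/4 ✓

α = 1/4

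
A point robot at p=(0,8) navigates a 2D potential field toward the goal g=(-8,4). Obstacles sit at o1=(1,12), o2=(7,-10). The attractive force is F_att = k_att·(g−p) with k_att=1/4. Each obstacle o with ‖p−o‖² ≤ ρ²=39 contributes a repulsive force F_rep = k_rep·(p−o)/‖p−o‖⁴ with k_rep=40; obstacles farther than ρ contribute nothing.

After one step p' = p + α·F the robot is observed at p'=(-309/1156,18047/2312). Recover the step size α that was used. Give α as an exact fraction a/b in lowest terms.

F_att = 1/4·(g−p) = 1/4·(-8,-4) = (-2.0000,-1.0000)
o1: d²=17 ≤ ρ²=39; F_rep = 40·(-1,-4)/17² = (-0.1384,-0.5536)
o2: d²=373 > ρ²=39 → inactive
F = F_att + ΣF_rep = (-2.1384,-1.5536)
Δp = p'−p = (-0.2673,-0.1942); α = Δx/Fx = (-309/1156) / (-618/289) = 1/8
check: Δy/Fy = (-449/2312) / (-449/289) = 1/8 ✓

α = 1/8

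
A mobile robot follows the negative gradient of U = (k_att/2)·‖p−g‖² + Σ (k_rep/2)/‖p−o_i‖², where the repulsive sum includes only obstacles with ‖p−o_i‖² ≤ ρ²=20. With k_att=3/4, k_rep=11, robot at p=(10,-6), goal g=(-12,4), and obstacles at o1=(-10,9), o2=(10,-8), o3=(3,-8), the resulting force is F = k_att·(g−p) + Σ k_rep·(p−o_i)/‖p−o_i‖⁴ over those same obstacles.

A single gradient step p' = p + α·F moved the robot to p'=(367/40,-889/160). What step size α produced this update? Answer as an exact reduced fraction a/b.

α = 1/20

F_att = 3/4·(g−p) = 3/4·(-22,10) = (-16.5000,7.5000)
o1: d²=625 > ρ²=20 → inactive
o2: d²=4 ≤ ρ²=20; F_rep = 11·(0,2)/4² = (0.0000,1.3750)
o3: d²=53 > ρ²=20 → inactive
F = F_att + ΣF_rep = (-16.5000,8.8750)
Δp = p'−p = (-0.8250,0.4437); α = Δx/Fx = (-33/40) / (-33/2) = 1/20
check: Δy/Fy = (71/160) / (71/8) = 1/20 ✓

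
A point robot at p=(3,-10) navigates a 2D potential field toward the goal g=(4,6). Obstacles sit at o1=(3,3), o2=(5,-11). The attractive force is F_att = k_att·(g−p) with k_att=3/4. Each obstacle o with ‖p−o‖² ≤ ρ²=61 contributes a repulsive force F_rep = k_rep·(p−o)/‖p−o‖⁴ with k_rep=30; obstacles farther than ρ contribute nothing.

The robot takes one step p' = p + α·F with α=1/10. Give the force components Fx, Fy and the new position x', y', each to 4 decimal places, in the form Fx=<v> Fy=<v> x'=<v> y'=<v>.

Fx=-1.6500 Fy=13.2000 x'=2.8350 y'=-8.6800

F_att = 3/4·(g−p) = 3/4·(1,16) = (0.7500,12.0000)
o1: d²=169 > ρ²=61 → inactive
o2: d²=5 ≤ ρ²=61; F_rep = 30·(-2,1)/5² = (-2.4000,1.2000)
F = F_att + ΣF_rep = (-1.6500,13.2000)
p' = p + 1/10·F = (2.8350,-8.6800)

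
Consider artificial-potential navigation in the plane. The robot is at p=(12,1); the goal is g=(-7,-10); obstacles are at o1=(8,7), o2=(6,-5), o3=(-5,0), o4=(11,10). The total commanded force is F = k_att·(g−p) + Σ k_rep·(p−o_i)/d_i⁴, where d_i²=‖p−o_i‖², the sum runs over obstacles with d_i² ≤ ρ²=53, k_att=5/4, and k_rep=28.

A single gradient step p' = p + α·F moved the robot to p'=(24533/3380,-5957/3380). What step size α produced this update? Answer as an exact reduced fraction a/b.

F_att = 5/4·(g−p) = 5/4·(-19,-11) = (-23.7500,-13.7500)
o1: d²=52 ≤ ρ²=53; F_rep = 28·(4,-6)/52² = (0.0414,-0.0621)
o2: d²=72 > ρ²=53 → inactive
o3: d²=290 > ρ²=53 → inactive
o4: d²=82 > ρ²=53 → inactive
F = F_att + ΣF_rep = (-23.7086,-13.8121)
Δp = p'−p = (-4.7417,-2.7624); α = Δx/Fx = (-16027/3380) / (-16027/676) = 1/5
check: Δy/Fy = (-9337/3380) / (-9337/676) = 1/5 ✓

α = 1/5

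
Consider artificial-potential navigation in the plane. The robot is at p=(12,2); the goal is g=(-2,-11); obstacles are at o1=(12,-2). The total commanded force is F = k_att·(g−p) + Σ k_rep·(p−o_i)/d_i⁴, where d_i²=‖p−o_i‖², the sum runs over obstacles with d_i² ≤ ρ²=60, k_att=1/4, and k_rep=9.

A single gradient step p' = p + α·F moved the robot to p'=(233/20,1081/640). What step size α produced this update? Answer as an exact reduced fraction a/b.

α = 1/10

F_att = 1/4·(g−p) = 1/4·(-14,-13) = (-3.5000,-3.2500)
o1: d²=16 ≤ ρ²=60; F_rep = 9·(0,4)/16² = (0.0000,0.1406)
F = F_att + ΣF_rep = (-3.5000,-3.1094)
Δp = p'−p = (-0.3500,-0.3109); α = Δx/Fx = (-7/20) / (-7/2) = 1/10
check: Δy/Fy = (-199/640) / (-199/64) = 1/10 ✓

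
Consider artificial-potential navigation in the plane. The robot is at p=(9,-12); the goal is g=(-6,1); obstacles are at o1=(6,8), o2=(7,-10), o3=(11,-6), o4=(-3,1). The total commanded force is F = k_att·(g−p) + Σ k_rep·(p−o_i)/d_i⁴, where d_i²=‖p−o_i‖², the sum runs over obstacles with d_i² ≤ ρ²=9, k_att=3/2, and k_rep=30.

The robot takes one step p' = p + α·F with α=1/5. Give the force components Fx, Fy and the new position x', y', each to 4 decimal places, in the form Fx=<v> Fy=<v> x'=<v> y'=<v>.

Fx=-21.5625 Fy=18.5625 x'=4.6875 y'=-8.2875

F_att = 3/2·(g−p) = 3/2·(-15,13) = (-22.5000,19.5000)
o1: d²=409 > ρ²=9 → inactive
o2: d²=8 ≤ ρ²=9; F_rep = 30·(2,-2)/8² = (0.9375,-0.9375)
o3: d²=40 > ρ²=9 → inactive
o4: d²=313 > ρ²=9 → inactive
F = F_att + ΣF_rep = (-21.5625,18.5625)
p' = p + 1/5·F = (4.6875,-8.2875)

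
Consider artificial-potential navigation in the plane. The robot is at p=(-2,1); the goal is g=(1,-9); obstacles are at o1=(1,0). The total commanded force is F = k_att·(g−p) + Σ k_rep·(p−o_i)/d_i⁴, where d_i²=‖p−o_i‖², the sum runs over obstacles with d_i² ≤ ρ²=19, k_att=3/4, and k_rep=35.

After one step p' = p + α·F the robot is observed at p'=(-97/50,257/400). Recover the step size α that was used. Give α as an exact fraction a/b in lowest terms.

α = 1/20

F_att = 3/4·(g−p) = 3/4·(3,-10) = (2.2500,-7.5000)
o1: d²=10 ≤ ρ²=19; F_rep = 35·(-3,1)/10² = (-1.0500,0.3500)
F = F_att + ΣF_rep = (1.2000,-7.1500)
Δp = p'−p = (0.0600,-0.3575); α = Δx/Fx = (3/50) / (6/5) = 1/20
check: Δy/Fy = (-143/400) / (-143/20) = 1/20 ✓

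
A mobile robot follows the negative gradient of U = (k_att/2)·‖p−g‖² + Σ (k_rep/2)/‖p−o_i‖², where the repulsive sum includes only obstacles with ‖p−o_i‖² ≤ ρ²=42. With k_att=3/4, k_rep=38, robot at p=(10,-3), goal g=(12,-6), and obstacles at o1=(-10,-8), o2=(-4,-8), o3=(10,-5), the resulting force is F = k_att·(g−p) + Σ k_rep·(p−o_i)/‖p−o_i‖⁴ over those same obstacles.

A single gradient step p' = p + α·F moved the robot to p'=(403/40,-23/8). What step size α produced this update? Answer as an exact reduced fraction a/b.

F_att = 3/4·(g−p) = 3/4·(2,-3) = (1.5000,-2.2500)
o1: d²=425 > ρ²=42 → inactive
o2: d²=221 > ρ²=42 → inactive
o3: d²=4 ≤ ρ²=42; F_rep = 38·(0,2)/4² = (0.0000,4.7500)
F = F_att + ΣF_rep = (1.5000,2.5000)
Δp = p'−p = (0.0750,0.1250); α = Δx/Fx = (3/40) / (3/2) = 1/20
check: Δy/Fy = (1/8) / (5/2) = 1/20 ✓

α = 1/20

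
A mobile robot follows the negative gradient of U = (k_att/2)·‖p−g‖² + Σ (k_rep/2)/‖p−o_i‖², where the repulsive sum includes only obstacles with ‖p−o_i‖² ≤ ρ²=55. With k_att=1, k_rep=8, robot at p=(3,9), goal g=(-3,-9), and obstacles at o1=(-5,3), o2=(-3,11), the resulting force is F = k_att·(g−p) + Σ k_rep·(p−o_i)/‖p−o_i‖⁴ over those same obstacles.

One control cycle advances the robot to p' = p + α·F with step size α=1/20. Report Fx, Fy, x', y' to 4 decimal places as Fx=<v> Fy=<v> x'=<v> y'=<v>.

F_att = 1·(g−p) = 1·(-6,-18) = (-6.0000,-18.0000)
o1: d²=100 > ρ²=55 → inactive
o2: d²=40 ≤ ρ²=55; F_rep = 8·(6,-2)/40² = (0.0300,-0.0100)
F = F_att + ΣF_rep = (-5.9700,-18.0100)
p' = p + 1/20·F = (2.7015,8.0995)

Fx=-5.9700 Fy=-18.0100 x'=2.7015 y'=8.0995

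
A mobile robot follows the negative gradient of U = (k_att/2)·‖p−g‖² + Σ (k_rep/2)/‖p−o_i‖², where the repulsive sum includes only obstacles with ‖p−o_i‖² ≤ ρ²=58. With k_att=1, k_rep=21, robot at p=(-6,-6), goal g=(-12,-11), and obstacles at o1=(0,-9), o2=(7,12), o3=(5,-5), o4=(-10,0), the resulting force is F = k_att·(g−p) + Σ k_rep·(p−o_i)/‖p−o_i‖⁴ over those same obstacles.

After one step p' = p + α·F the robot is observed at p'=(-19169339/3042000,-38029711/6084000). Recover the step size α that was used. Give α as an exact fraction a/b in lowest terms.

α = 1/20

F_att = 1·(g−p) = 1·(-6,-5) = (-6.0000,-5.0000)
o1: d²=45 ≤ ρ²=58; F_rep = 21·(-6,3)/45² = (-0.0622,0.0311)
o2: d²=493 > ρ²=58 → inactive
o3: d²=122 > ρ²=58 → inactive
o4: d²=52 ≤ ρ²=58; F_rep = 21·(4,-6)/52² = (0.0311,-0.0466)
F = F_att + ΣF_rep = (-6.0312,-5.0155)
Δp = p'−p = (-0.3016,-0.2508); α = Δx/Fx = (-917339/3042000) / (-917339/152100) = 1/20
check: Δy/Fy = (-1525711/6084000) / (-1525711/304200) = 1/20 ✓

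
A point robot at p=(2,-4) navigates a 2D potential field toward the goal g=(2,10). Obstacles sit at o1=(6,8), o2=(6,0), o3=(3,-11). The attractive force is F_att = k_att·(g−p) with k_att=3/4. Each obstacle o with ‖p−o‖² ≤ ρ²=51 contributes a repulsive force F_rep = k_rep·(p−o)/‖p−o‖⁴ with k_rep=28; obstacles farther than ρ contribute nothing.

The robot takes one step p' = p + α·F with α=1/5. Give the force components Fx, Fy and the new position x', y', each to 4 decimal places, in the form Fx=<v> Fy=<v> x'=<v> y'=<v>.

Fx=-0.1206 Fy=10.4690 x'=1.9759 y'=-1.9062

F_att = 3/4·(g−p) = 3/4·(0,14) = (0.0000,10.5000)
o1: d²=160 > ρ²=51 → inactive
o2: d²=32 ≤ ρ²=51; F_rep = 28·(-4,-4)/32² = (-0.1094,-0.1094)
o3: d²=50 ≤ ρ²=51; F_rep = 28·(-1,7)/50² = (-0.0112,0.0784)
F = F_att + ΣF_rep = (-0.1206,10.4690)
p' = p + 1/5·F = (1.9759,-1.9062)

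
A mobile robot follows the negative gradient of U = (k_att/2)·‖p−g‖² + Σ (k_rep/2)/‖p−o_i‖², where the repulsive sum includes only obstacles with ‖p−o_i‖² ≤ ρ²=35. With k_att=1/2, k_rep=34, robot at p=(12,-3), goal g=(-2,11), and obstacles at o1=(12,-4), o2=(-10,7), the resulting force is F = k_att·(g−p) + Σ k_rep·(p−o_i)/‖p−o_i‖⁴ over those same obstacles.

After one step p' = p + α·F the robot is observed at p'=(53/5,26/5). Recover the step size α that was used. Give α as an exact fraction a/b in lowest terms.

F_att = 1/2·(g−p) = 1/2·(-14,14) = (-7.0000,7.0000)
o1: d²=1 ≤ ρ²=35; F_rep = 34·(0,1)/1² = (0.0000,34.0000)
o2: d²=584 > ρ²=35 → inactive
F = F_att + ΣF_rep = (-7.0000,41.0000)
Δp = p'−p = (-1.4000,8.2000); α = Δx/Fx = (-7/5) / (-7) = 1/5
check: Δy/Fy = (41/5) / (41) = 1/5 ✓

α = 1/5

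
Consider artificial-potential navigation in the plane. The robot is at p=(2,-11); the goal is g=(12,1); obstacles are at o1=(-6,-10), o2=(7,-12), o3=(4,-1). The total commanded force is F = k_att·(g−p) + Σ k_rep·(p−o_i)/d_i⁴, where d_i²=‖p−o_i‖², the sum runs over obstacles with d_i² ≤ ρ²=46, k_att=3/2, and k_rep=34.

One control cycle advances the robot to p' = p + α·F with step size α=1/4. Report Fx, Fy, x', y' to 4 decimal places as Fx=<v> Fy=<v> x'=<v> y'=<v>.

Fx=14.7485 Fy=18.0503 x'=5.6871 y'=-6.4874

F_att = 3/2·(g−p) = 3/2·(10,12) = (15.0000,18.0000)
o1: d²=65 > ρ²=46 → inactive
o2: d²=26 ≤ ρ²=46; F_rep = 34·(-5,1)/26² = (-0.2515,0.0503)
o3: d²=104 > ρ²=46 → inactive
F = F_att + ΣF_rep = (14.7485,18.0503)
p' = p + 1/4·F = (5.6871,-6.4874)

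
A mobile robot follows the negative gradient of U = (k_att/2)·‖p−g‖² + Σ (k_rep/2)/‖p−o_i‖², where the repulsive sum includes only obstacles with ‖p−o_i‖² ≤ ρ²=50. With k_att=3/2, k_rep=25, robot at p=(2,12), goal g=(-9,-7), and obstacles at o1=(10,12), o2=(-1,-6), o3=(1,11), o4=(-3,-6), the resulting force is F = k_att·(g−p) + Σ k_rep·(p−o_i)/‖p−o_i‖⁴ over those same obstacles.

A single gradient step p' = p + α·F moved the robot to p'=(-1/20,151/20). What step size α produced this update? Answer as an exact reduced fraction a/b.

α = 1/5

F_att = 3/2·(g−p) = 3/2·(-11,-19) = (-16.5000,-28.5000)
o1: d²=64 > ρ²=50 → inactive
o2: d²=333 > ρ²=50 → inactive
o3: d²=2 ≤ ρ²=50; F_rep = 25·(1,1)/2² = (6.2500,6.2500)
o4: d²=349 > ρ²=50 → inactive
F = F_att + ΣF_rep = (-10.2500,-22.2500)
Δp = p'−p = (-2.0500,-4.4500); α = Δx/Fx = (-41/20) / (-41/4) = 1/5
check: Δy/Fy = (-89/20) / (-89/4) = 1/5 ✓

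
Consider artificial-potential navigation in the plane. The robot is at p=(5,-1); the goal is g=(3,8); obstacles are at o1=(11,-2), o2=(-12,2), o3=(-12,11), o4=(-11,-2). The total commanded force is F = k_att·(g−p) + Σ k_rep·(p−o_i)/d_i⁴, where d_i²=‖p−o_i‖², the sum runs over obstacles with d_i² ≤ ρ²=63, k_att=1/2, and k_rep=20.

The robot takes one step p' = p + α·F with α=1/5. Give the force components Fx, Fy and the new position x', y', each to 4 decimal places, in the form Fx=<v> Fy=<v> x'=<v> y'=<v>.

Fx=-1.0877 Fy=4.5146 x'=4.7825 y'=-0.0971

F_att = 1/2·(g−p) = 1/2·(-2,9) = (-1.0000,4.5000)
o1: d²=37 ≤ ρ²=63; F_rep = 20·(-6,1)/37² = (-0.0877,0.0146)
o2: d²=298 > ρ²=63 → inactive
o3: d²=433 > ρ²=63 → inactive
o4: d²=257 > ρ²=63 → inactive
F = F_att + ΣF_rep = (-1.0877,4.5146)
p' = p + 1/5·F = (4.7825,-0.0971)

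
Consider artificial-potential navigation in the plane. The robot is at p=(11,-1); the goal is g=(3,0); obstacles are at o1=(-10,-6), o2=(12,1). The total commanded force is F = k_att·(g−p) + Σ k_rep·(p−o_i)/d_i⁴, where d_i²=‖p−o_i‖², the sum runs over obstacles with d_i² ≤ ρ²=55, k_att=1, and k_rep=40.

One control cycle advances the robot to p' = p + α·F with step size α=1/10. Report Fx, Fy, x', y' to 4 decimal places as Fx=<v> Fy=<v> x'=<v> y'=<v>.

Fx=-9.6000 Fy=-2.2000 x'=10.0400 y'=-1.2200

F_att = 1·(g−p) = 1·(-8,1) = (-8.0000,1.0000)
o1: d²=466 > ρ²=55 → inactive
o2: d²=5 ≤ ρ²=55; F_rep = 40·(-1,-2)/5² = (-1.6000,-3.2000)
F = F_att + ΣF_rep = (-9.6000,-2.2000)
p' = p + 1/10·F = (10.0400,-1.2200)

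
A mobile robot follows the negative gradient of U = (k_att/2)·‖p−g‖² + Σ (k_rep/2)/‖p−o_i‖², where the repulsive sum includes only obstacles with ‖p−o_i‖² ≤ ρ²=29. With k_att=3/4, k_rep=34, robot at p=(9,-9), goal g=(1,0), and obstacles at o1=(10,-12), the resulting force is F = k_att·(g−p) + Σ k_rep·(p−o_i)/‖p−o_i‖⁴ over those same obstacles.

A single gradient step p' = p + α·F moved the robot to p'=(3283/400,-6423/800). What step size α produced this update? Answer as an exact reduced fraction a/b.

F_att = 3/4·(g−p) = 3/4·(-8,9) = (-6.0000,6.7500)
o1: d²=10 ≤ ρ²=29; F_rep = 34·(-1,3)/10² = (-0.3400,1.0200)
F = F_att + ΣF_rep = (-6.3400,7.7700)
Δp = p'−p = (-0.7925,0.9712); α = Δx/Fx = (-317/400) / (-317/50) = 1/8
check: Δy/Fy = (777/800) / (777/100) = 1/8 ✓

α = 1/8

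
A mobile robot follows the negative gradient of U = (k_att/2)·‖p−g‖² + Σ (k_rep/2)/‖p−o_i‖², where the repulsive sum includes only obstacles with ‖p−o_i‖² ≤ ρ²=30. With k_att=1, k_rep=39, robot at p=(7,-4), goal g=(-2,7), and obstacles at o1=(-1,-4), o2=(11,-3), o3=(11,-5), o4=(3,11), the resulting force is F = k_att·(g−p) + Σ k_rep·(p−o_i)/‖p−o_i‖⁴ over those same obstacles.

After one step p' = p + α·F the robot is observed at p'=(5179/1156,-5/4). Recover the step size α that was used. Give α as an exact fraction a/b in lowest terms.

F_att = 1·(g−p) = 1·(-9,11) = (-9.0000,11.0000)
o1: d²=64 > ρ²=30 → inactive
o2: d²=17 ≤ ρ²=30; F_rep = 39·(-4,-1)/17² = (-0.5398,-0.1349)
o3: d²=17 ≤ ρ²=30; F_rep = 39·(-4,1)/17² = (-0.5398,0.1349)
o4: d²=241 > ρ²=30 → inactive
F = F_att + ΣF_rep = (-10.0796,11.0000)
Δp = p'−p = (-2.5199,2.7500); α = Δx/Fx = (-2913/1156) / (-2913/289) = 1/4
check: Δy/Fy = (11/4) / (11) = 1/4 ✓

α = 1/4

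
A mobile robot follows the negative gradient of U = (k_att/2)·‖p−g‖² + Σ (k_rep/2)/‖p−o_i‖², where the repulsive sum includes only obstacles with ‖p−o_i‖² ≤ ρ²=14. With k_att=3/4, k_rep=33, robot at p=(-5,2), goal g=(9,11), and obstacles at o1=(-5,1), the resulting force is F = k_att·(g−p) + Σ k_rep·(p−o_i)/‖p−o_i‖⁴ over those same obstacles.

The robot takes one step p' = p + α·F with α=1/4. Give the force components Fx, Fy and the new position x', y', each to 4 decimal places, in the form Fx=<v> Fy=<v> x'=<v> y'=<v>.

F_att = 3/4·(g−p) = 3/4·(14,9) = (10.5000,6.7500)
o1: d²=1 ≤ ρ²=14; F_rep = 33·(0,1)/1² = (0.0000,33.0000)
F = F_att + ΣF_rep = (10.5000,39.7500)
p' = p + 1/4·F = (-2.3750,11.9375)

Fx=10.5000 Fy=39.7500 x'=-2.3750 y'=11.9375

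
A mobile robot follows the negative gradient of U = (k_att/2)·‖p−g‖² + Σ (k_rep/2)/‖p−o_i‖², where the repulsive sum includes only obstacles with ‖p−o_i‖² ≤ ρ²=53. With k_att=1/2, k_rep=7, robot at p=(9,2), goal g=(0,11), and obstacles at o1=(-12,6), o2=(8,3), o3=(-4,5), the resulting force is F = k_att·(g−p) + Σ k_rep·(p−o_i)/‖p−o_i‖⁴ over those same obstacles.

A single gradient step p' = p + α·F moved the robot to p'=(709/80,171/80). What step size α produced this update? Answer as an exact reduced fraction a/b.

α = 1/20

F_att = 1/2·(g−p) = 1/2·(-9,9) = (-4.5000,4.5000)
o1: d²=457 > ρ²=53 → inactive
o2: d²=2 ≤ ρ²=53; F_rep = 7·(1,-1)/2² = (1.7500,-1.7500)
o3: d²=178 > ρ²=53 → inactive
F = F_att + ΣF_rep = (-2.7500,2.7500)
Δp = p'−p = (-0.1375,0.1375); α = Δx/Fx = (-11/80) / (-11/4) = 1/20
check: Δy/Fy = (11/80) / (11/4) = 1/20 ✓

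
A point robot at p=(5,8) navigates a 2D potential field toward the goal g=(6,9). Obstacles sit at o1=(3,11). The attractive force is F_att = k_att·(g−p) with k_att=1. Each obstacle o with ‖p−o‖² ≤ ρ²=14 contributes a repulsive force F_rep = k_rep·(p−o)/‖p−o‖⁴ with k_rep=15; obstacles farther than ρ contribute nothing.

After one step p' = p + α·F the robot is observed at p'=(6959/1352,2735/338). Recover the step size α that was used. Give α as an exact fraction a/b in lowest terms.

α = 1/8

F_att = 1·(g−p) = 1·(1,1) = (1.0000,1.0000)
o1: d²=13 ≤ ρ²=14; F_rep = 15·(2,-3)/13² = (0.1775,-0.2663)
F = F_att + ΣF_rep = (1.1775,0.7337)
Δp = p'−p = (0.1472,0.0917); α = Δx/Fx = (199/1352) / (199/169) = 1/8
check: Δy/Fy = (31/338) / (124/169) = 1/8 ✓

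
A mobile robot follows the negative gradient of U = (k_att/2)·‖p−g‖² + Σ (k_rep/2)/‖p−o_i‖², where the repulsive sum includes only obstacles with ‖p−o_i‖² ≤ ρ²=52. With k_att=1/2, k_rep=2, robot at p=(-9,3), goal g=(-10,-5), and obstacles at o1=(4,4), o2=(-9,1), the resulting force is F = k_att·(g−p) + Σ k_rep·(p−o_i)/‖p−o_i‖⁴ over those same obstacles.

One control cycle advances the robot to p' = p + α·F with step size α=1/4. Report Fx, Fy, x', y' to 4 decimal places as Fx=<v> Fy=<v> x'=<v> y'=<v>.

Fx=-0.5000 Fy=-3.7500 x'=-9.1250 y'=2.0625

F_att = 1/2·(g−p) = 1/2·(-1,-8) = (-0.5000,-4.0000)
o1: d²=170 > ρ²=52 → inactive
o2: d²=4 ≤ ρ²=52; F_rep = 2·(0,2)/4² = (0.0000,0.2500)
F = F_att + ΣF_rep = (-0.5000,-3.7500)
p' = p + 1/4·F = (-9.1250,2.0625)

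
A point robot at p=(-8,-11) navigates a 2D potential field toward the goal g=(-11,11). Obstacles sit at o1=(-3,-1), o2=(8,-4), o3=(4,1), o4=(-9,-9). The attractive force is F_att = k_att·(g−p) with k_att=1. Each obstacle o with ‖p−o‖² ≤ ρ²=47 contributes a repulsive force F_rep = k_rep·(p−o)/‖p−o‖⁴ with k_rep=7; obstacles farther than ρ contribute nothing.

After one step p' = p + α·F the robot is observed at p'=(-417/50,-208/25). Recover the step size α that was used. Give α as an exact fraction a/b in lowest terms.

α = 1/8

F_att = 1·(g−p) = 1·(-3,22) = (-3.0000,22.0000)
o1: d²=125 > ρ²=47 → inactive
o2: d²=305 > ρ²=47 → inactive
o3: d²=288 > ρ²=47 → inactive
o4: d²=5 ≤ ρ²=47; F_rep = 7·(1,-2)/5² = (0.2800,-0.5600)
F = F_att + ΣF_rep = (-2.7200,21.4400)
Δp = p'−p = (-0.3400,2.6800); α = Δx/Fx = (-17/50) / (-68/25) = 1/8
check: Δy/Fy = (67/25) / (536/25) = 1/8 ✓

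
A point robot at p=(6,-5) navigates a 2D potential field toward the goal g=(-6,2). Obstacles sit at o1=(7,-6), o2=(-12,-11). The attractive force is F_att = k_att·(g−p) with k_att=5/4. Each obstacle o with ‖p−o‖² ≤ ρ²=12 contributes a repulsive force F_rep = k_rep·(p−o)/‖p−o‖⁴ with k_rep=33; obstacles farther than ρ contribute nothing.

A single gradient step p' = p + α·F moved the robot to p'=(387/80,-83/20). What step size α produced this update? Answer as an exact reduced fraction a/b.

α = 1/20

F_att = 5/4·(g−p) = 5/4·(-12,7) = (-15.0000,8.7500)
o1: d²=2 ≤ ρ²=12; F_rep = 33·(-1,1)/2² = (-8.2500,8.2500)
o2: d²=360 > ρ²=12 → inactive
F = F_att + ΣF_rep = (-23.2500,17.0000)
Δp = p'−p = (-1.1625,0.8500); α = Δx/Fx = (-93/80) / (-93/4) = 1/20
check: Δy/Fy = (17/20) / (17) = 1/20 ✓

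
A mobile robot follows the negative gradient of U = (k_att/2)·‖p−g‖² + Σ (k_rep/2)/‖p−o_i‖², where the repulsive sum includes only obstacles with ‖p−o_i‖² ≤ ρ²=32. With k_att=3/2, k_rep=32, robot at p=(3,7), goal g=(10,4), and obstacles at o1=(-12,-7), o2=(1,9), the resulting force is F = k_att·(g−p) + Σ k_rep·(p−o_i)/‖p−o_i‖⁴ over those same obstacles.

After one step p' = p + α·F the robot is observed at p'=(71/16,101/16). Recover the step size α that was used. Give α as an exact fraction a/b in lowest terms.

F_att = 3/2·(g−p) = 3/2·(7,-3) = (10.5000,-4.5000)
o1: d²=421 > ρ²=32 → inactive
o2: d²=8 ≤ ρ²=32; F_rep = 32·(2,-2)/8² = (1.0000,-1.0000)
F = F_att + ΣF_rep = (11.5000,-5.5000)
Δp = p'−p = (1.4375,-0.6875); α = Δx/Fx = (23/16) / (23/2) = 1/8
check: Δy/Fy = (-11/16) / (-11/2) = 1/8 ✓

α = 1/8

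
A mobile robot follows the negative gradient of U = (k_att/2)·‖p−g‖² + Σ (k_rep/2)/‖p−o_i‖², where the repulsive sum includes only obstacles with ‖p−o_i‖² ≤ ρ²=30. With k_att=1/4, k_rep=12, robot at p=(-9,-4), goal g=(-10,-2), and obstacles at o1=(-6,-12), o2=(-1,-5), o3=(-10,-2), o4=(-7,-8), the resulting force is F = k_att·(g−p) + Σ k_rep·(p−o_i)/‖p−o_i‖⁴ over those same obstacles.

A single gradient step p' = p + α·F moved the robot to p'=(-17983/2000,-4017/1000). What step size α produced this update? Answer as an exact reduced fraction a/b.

α = 1/20

F_att = 1/4·(g−p) = 1/4·(-1,2) = (-0.2500,0.5000)
o1: d²=73 > ρ²=30 → inactive
o2: d²=65 > ρ²=30 → inactive
o3: d²=5 ≤ ρ²=30; F_rep = 12·(1,-2)/5² = (0.4800,-0.9600)
o4: d²=20 ≤ ρ²=30; F_rep = 12·(-2,4)/20² = (-0.0600,0.1200)
F = F_att + ΣF_rep = (0.1700,-0.3400)
Δp = p'−p = (0.0085,-0.0170); α = Δx/Fx = (17/2000) / (17/100) = 1/20
check: Δy/Fy = (-17/1000) / (-17/50) = 1/20 ✓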